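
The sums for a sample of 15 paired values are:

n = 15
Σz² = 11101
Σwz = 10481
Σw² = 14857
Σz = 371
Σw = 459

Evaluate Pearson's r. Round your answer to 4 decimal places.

-0.6973

r = (nΣwz − ΣwΣz) / √[(nΣw² − (Σw)²)(nΣz² − (Σz)²)]
Numerator: 15×10481 − 459×371 = -13074
Denominator: √[(222855 − 210681)(166515 − 137641)] = √[12174 × 28874] = 18748.6553
r = -13074 / 18748.6553 ≈ -0.6973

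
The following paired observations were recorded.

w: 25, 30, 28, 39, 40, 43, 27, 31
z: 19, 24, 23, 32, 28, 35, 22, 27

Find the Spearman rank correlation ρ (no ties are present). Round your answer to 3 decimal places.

0.976

Rank w: 1, 4, 3, 6, 7, 8, 2, 5
Rank z: 1, 4, 3, 7, 6, 8, 2, 5
d = rank(w) − rank(z): 0, 0, 0, -1, 1, 0, 0, 0; Σd² = 2
ρ = 1 − 6Σd² / [n(n²−1)] = 1 − 6×2 / (8×63) = 1 − 12/504 ≈ 0.976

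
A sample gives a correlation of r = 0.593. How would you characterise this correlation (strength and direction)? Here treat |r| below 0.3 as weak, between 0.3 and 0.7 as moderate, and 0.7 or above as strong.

moderate positive

r = 0.593 > 0 so the relationship is positive.
|r| = 0.593, which falls in the moderate range.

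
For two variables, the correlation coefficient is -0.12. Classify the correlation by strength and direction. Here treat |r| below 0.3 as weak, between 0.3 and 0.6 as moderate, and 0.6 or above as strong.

weak negative

r = -0.12 < 0 so the relationship is negative.
|r| = 0.12, which falls in the weak range.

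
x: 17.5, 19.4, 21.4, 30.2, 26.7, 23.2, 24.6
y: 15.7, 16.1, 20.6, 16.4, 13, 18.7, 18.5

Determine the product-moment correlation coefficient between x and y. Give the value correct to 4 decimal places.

n = 7, Σx = 163, Σy = 119, Σx² = 3908.9, Σy² = 2059.96, Σxy = 2759.25
nΣxy − ΣxΣy = 19314.75 − 19397 = -82.25
nΣx² − (Σx)² = 27362.3 − 26569 = 793.3; nΣy² − (Σy)² = 14419.72 − 14161 = 258.72
r = -82.25 / √(793.3 × 258.72) = -82.25 / 453.0371 ≈ -0.1816

-0.1816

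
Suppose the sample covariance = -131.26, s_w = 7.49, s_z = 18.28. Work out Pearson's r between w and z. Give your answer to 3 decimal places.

r = Cov(w,z) / (s_w · s_z) = -131.26 / (7.49 × 18.28)
  = -131.26 / 136.9172 ≈ -0.959

-0.959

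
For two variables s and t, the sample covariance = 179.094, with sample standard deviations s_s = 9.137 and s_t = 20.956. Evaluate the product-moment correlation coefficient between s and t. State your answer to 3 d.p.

r = Cov(s,t) / (s_s · s_t) = 179.094 / (9.137 × 20.956)
  = 179.094 / 191.4750 ≈ 0.935

0.935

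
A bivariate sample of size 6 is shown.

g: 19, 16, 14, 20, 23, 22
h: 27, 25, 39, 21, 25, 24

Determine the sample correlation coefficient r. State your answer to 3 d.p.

-0.709

n = 6, Σg = 114, Σh = 161, Σg² = 2226, Σh² = 4517, Σgh = 2982
nΣgh − ΣgΣh = 17892 − 18354 = -462
nΣg² − (Σg)² = 13356 − 12996 = 360; nΣh² − (Σh)² = 27102 − 25921 = 1181
r = -462 / √(360 × 1181) = -462 / 652.0429 ≈ -0.709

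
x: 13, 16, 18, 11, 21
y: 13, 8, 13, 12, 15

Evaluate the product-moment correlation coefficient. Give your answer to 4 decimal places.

n = 5, Σx = 79, Σy = 61, Σx² = 1311, Σy² = 771, Σxy = 978
nΣxy − ΣxΣy = 4890 − 4819 = 71
nΣx² − (Σx)² = 6555 − 6241 = 314; nΣy² − (Σy)² = 3855 − 3721 = 134
r = 71 / √(314 × 134) = 71 / 205.1244 ≈ 0.3461

0.3461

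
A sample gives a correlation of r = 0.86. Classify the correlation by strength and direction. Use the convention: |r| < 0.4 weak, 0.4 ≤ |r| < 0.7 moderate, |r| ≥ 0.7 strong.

strong positive

r = 0.86 > 0 so the relationship is positive.
|r| = 0.86, which falls in the strong range.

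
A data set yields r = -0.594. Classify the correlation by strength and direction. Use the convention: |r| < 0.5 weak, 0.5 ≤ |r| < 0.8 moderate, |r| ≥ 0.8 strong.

r = -0.594 < 0 so the relationship is negative.
|r| = 0.594, which falls in the moderate range.

moderate negative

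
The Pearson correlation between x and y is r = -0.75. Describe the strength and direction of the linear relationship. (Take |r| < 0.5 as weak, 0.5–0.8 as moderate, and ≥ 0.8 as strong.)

moderate negative

r = -0.75 < 0 so the relationship is negative.
|r| = 0.75, which falls in the moderate range.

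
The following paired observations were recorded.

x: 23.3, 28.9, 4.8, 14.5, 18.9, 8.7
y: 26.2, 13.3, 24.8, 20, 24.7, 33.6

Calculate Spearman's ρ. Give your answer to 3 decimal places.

Rank x: 5, 6, 1, 3, 4, 2
Rank y: 5, 1, 4, 2, 3, 6
d = rank(x) − rank(y): 0, 5, -3, 1, 1, -4; Σd² = 52
ρ = 1 − 6Σd² / [n(n²−1)] = 1 − 6×52 / (6×35) = 1 − 312/210 ≈ -0.486

-0.486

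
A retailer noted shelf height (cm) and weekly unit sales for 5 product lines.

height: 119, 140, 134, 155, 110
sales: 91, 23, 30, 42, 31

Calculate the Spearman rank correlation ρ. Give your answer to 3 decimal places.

-0.200

Rank height: 2, 4, 3, 5, 1
Rank sales: 5, 1, 2, 4, 3
d = rank(height) − rank(sales): -3, 3, 1, 1, -2; Σd² = 24
ρ = 1 − 6Σd² / [n(n²−1)] = 1 − 6×24 / (5×24) = 1 − 144/120 ≈ -0.200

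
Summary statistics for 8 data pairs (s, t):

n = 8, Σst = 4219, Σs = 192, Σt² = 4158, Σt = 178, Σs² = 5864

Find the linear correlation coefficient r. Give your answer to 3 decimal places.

r = (nΣst − ΣsΣt) / √[(nΣs² − (Σs)²)(nΣt² − (Σt)²)]
Numerator: 8×4219 − 192×178 = -424
Denominator: √[(46912 − 36864)(33264 − 31684)] = √[10048 × 1580] = 3984.4498
r = -424 / 3984.4498 ≈ -0.106

-0.106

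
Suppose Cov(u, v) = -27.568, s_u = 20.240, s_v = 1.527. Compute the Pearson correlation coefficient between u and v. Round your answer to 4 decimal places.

-0.8920

r = Cov(u,v) / (s_u · s_v) = -27.568 / (20.240 × 1.527)
  = -27.568 / 30.9065 ≈ -0.8920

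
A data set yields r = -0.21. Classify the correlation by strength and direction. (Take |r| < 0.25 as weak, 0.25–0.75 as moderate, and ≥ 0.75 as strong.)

weak negative

r = -0.21 < 0 so the relationship is negative.
|r| = 0.21, which falls in the weak range.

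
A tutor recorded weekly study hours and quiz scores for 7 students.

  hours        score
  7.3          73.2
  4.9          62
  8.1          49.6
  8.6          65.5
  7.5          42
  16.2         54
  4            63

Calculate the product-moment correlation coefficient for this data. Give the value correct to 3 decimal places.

-0.257

n = 7, Σx = 56.6, Σy = 409.3, Σx² = 551.56, Σy² = 24601.65, Σxy = 3245.02
nΣxy − ΣxΣy = 22715.14 − 23166.38 = -451.24
nΣx² − (Σx)² = 3860.92 − 3203.56 = 657.36; nΣy² − (Σy)² = 172211.55 − 167526.49 = 4685.06
r = -451.24 / √(657.36 × 4685.06) = -451.24 / 1754.9276 ≈ -0.257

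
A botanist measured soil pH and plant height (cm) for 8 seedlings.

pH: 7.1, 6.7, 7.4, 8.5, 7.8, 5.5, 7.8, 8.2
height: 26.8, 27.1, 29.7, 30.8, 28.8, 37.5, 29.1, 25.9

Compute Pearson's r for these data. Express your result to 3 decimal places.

n = 8, Σx = 59, Σy = 235.7, Σx² = 441.48, Σy² = 7036.69, Σxy = 1723.68
nΣxy − ΣxΣy = 13789.44 − 13906.3 = -116.86
nΣx² − (Σx)² = 3531.84 − 3481 = 50.84; nΣy² − (Σy)² = 56293.52 − 55554.49 = 739.03
r = -116.86 / √(50.84 × 739.03) = -116.86 / 193.8357 ≈ -0.603

-0.603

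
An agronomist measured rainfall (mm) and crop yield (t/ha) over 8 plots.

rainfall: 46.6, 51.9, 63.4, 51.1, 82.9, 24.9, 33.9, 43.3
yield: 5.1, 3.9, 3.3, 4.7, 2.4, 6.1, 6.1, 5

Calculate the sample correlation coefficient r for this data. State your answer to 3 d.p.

-0.968

n = 8, Σx = 398, Σy = 36.6, Σx² = 22012.46, Σy² = 179.38, Σxy = 1663.6
nΣxy − ΣxΣy = 13308.8 − 14566.8 = -1258
nΣx² − (Σx)² = 176099.68 − 158404 = 17695.68; nΣy² − (Σy)² = 1435.04 − 1339.56 = 95.48
r = -1258 / √(17695.68 × 95.48) = -1258 / 1299.8398 ≈ -0.968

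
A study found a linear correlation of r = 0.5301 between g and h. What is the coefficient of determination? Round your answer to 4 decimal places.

0.2810

r² = (0.5301)² = 0.2810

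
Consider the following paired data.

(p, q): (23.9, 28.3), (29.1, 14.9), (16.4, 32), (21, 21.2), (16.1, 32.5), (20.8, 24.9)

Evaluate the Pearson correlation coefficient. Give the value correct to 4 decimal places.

n = 6, Σp = 127.3, Σq = 153.8, Σp² = 2819.83, Σq² = 4172.6, Σpq = 3121.13
nΣpq − ΣpΣq = 18726.78 − 19578.74 = -851.96
nΣp² − (Σp)² = 16918.98 − 16205.29 = 713.69; nΣq² − (Σq)² = 25035.6 − 23654.44 = 1381.16
r = -851.96 / √(713.69 × 1381.16) = -851.96 / 992.8344 ≈ -0.8581

-0.8581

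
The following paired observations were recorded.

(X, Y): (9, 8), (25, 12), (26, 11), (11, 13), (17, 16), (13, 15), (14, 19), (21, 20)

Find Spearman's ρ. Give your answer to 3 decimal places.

Rank X: 1, 7, 8, 2, 5, 3, 4, 6
Rank Y: 1, 3, 2, 4, 6, 5, 7, 8
d = rank(X) − rank(Y): 0, 4, 6, -2, -1, -2, -3, -2; Σd² = 74
ρ = 1 − 6Σd² / [n(n²−1)] = 1 − 6×74 / (8×63) = 1 − 444/504 ≈ 0.119

0.119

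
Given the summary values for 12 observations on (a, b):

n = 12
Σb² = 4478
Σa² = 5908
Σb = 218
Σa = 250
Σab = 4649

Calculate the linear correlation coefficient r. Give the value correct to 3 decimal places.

r = (nΣab − ΣaΣb) / √[(nΣa² − (Σa)²)(nΣb² − (Σb)²)]
Numerator: 12×4649 − 250×218 = 1288
Denominator: √[(70896 − 62500)(53736 − 47524)] = √[8396 × 6212] = 7221.9078
r = 1288 / 7221.9078 ≈ 0.178

0.178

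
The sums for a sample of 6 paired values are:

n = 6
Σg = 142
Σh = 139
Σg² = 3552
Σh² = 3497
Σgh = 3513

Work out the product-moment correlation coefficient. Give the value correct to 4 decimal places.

0.9704

r = (nΣgh − ΣgΣh) / √[(nΣg² − (Σg)²)(nΣh² − (Σh)²)]
Numerator: 6×3513 − 142×139 = 1340
Denominator: √[(21312 − 20164)(20982 − 19321)] = √[1148 × 1661] = 1380.8794
r = 1340 / 1380.8794 ≈ 0.9704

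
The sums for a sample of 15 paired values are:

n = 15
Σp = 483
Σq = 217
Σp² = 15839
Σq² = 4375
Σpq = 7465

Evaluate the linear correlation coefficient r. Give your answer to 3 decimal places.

r = (nΣpq − ΣpΣq) / √[(nΣp² − (Σp)²)(nΣq² − (Σq)²)]
Numerator: 15×7465 − 483×217 = 7164
Denominator: √[(237585 − 233289)(65625 − 47089)] = √[4296 × 18536] = 8923.6011
r = 7164 / 8923.6011 ≈ 0.803

0.803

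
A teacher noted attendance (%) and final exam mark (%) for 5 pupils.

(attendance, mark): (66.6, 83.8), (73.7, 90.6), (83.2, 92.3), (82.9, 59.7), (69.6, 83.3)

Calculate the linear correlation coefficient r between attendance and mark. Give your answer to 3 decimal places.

-0.315

n = 5, Σx = 376, Σy = 409.7, Σx² = 28506.06, Σy² = 34253.07, Σxy = 30684.47
nΣxy − ΣxΣy = 153422.35 − 154047.2 = -624.85
nΣx² − (Σx)² = 142530.3 − 141376 = 1154.3; nΣy² − (Σy)² = 171265.35 − 167854.09 = 3411.26
r = -624.85 / √(1154.3 × 3411.26) = -624.85 / 1984.3431 ≈ -0.315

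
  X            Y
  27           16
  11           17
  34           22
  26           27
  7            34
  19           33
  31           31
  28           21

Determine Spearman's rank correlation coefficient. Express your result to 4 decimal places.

-0.2857

Rank X: 5, 2, 8, 4, 1, 3, 7, 6
Rank Y: 1, 2, 4, 5, 8, 7, 6, 3
d = rank(X) − rank(Y): 4, 0, 4, -1, -7, -4, 1, 3; Σd² = 108
ρ = 1 − 6Σd² / [n(n²−1)] = 1 − 6×108 / (8×63) = 1 − 648/504 ≈ -0.2857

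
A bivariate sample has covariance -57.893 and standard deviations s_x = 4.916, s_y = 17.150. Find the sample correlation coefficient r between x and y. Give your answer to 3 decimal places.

r = Cov(x,y) / (s_x · s_y) = -57.893 / (4.916 × 17.150)
  = -57.893 / 84.3094 ≈ -0.687

-0.687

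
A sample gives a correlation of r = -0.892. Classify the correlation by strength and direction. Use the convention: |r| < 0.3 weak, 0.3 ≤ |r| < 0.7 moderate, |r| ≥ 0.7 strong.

r = -0.892 < 0 so the relationship is negative.
|r| = 0.892, which falls in the strong range.

strong negative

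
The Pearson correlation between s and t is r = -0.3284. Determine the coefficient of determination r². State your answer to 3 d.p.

0.108

r² = (-0.3284)² = 0.108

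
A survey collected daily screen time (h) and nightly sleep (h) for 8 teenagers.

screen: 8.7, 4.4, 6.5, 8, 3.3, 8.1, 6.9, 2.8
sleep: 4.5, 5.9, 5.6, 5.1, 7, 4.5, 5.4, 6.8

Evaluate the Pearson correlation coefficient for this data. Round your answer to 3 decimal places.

-0.964

n = 8, Σx = 48.7, Σy = 44.8, Σx² = 333.25, Σy² = 257.08, Σxy = 258.16
nΣxy − ΣxΣy = 2065.28 − 2181.76 = -116.48
nΣx² − (Σx)² = 2666 − 2371.69 = 294.31; nΣy² − (Σy)² = 2056.64 − 2007.04 = 49.6
r = -116.48 / √(294.31 × 49.6) = -116.48 / 120.8213 ≈ -0.964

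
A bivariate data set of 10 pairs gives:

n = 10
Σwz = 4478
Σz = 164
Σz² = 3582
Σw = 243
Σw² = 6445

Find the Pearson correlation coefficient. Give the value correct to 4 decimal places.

r = (nΣwz − ΣwΣz) / √[(nΣw² − (Σw)²)(nΣz² − (Σz)²)]
Numerator: 10×4478 − 243×164 = 4928
Denominator: √[(64450 − 59049)(35820 − 26896)] = √[5401 × 8924] = 6942.5157
r = 4928 / 6942.5157 ≈ 0.7098

0.7098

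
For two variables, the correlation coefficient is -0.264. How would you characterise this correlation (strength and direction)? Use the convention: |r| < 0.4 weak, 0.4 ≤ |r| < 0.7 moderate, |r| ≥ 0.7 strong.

weak negative

r = -0.264 < 0 so the relationship is negative.
|r| = 0.264, which falls in the weak range.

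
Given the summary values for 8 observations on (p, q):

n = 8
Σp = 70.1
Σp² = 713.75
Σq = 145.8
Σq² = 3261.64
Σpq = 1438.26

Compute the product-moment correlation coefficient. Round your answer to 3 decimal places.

0.655

r = (nΣpq − ΣpΣq) / √[(nΣp² − (Σp)²)(nΣq² − (Σq)²)]
Numerator: 8×1438.26 − 70.1×145.8 = 1285.5
Denominator: √[(5710 − 4914.01)(26093.12 − 21257.64)] = √[795.99 × 4835.48] = 1961.8852
r = 1285.5 / 1961.8852 ≈ 0.655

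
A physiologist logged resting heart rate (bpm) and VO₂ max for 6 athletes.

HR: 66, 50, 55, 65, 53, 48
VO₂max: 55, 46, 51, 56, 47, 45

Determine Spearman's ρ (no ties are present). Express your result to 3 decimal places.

Rank HR: 6, 2, 4, 5, 3, 1
Rank VO₂max: 5, 2, 4, 6, 3, 1
d = rank(HR) − rank(VO₂max): 1, 0, 0, -1, 0, 0; Σd² = 2
ρ = 1 − 6Σd² / [n(n²−1)] = 1 − 6×2 / (6×35) = 1 − 12/210 ≈ 0.943

0.943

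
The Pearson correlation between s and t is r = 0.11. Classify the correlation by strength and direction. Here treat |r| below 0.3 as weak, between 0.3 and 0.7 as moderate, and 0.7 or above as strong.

r = 0.11 > 0 so the relationship is positive.
|r| = 0.11, which falls in the weak range.

weak positive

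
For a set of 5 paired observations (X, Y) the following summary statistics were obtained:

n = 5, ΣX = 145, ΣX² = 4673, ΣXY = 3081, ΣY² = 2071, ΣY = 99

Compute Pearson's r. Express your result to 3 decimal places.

0.922

r = (nΣXY − ΣXΣY) / √[(nΣX² − (ΣX)²)(nΣY² − (ΣY)²)]
Numerator: 5×3081 − 145×99 = 1050
Denominator: √[(23365 − 21025)(10355 − 9801)] = √[2340 × 554] = 1138.5781
r = 1050 / 1138.5781 ≈ 0.922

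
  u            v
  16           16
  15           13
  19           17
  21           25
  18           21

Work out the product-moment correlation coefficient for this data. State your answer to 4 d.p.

n = 5, Σu = 89, Σv = 92, Σu² = 1607, Σv² = 1780, Σuv = 1677
nΣuv − ΣuΣv = 8385 − 8188 = 197
nΣu² − (Σu)² = 8035 − 7921 = 114; nΣv² − (Σv)² = 8900 − 8464 = 436
r = 197 / √(114 × 436) = 197 / 222.9439 ≈ 0.8836

0.8836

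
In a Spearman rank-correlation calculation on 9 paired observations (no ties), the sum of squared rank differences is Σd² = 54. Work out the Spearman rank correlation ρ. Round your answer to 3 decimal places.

0.550

ρ = 1 − 6Σd² / [n(n²−1)] = 1 − 6×54 / (9×80)
  = 1 − 324/720 = 1 − 0.4500 ≈ 0.550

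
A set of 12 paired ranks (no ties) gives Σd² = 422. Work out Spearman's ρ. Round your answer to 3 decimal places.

ρ = 1 − 6Σd² / [n(n²−1)] = 1 − 6×422 / (12×143)
  = 1 − 2532/1716 = 1 − 1.4755 ≈ -0.476

-0.476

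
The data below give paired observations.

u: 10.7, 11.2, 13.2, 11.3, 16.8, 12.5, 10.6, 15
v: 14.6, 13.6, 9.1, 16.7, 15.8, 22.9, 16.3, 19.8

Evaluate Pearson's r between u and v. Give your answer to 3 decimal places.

n = 8, Σu = 101.3, Σv = 128.8, Σu² = 1317.71, Σv² = 2191.6, Σuv = 1638.84
nΣuv − ΣuΣv = 13110.72 − 13047.44 = 63.28
nΣu² − (Σu)² = 10541.68 − 10261.69 = 279.99; nΣv² − (Σv)² = 17532.8 − 16589.44 = 943.36
r = 63.28 / √(279.99 × 943.36) = 63.28 / 513.9371 ≈ 0.123

0.123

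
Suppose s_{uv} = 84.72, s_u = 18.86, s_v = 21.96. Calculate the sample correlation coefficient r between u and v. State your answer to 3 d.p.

r = Cov(u,v) / (s_u · s_v) = 84.72 / (18.86 × 21.96)
  = 84.72 / 414.1656 ≈ 0.205

0.205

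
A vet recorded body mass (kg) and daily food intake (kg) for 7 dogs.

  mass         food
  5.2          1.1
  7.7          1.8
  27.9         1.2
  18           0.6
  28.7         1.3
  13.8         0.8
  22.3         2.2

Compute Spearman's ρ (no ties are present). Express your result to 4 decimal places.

0.2500

Rank mass: 1, 2, 6, 4, 7, 3, 5
Rank food: 3, 6, 4, 1, 5, 2, 7
d = rank(mass) − rank(food): -2, -4, 2, 3, 2, 1, -2; Σd² = 42
ρ = 1 − 6Σd² / [n(n²−1)] = 1 − 6×42 / (7×48) = 1 − 252/336 ≈ 0.2500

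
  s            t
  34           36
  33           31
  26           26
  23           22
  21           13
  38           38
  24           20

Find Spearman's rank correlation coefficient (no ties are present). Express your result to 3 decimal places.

Rank s: 6, 5, 4, 2, 1, 7, 3
Rank t: 6, 5, 4, 3, 1, 7, 2
d = rank(s) − rank(t): 0, 0, 0, -1, 0, 0, 1; Σd² = 2
ρ = 1 − 6Σd² / [n(n²−1)] = 1 − 6×2 / (7×48) = 1 − 12/336 ≈ 0.964

0.964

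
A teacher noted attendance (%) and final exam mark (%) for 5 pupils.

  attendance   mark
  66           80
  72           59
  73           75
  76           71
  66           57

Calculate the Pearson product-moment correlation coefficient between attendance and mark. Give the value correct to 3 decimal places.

n = 5, Σx = 353, Σy = 342, Σx² = 25001, Σy² = 23796, Σxy = 24161
nΣxy − ΣxΣy = 120805 − 120726 = 79
nΣx² − (Σx)² = 125005 − 124609 = 396; nΣy² − (Σy)² = 118980 − 116964 = 2016
r = 79 / √(396 × 2016) = 79 / 893.4965 ≈ 0.088

0.088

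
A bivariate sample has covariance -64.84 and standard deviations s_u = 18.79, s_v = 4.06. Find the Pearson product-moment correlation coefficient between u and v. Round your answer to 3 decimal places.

-0.850

r = Cov(u,v) / (s_u · s_v) = -64.84 / (18.79 × 4.06)
  = -64.84 / 76.2874 ≈ -0.850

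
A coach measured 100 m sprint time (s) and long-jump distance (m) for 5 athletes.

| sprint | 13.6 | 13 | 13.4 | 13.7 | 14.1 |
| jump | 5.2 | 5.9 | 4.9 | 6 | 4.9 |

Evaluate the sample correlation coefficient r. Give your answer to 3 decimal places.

-0.455

n = 5, Σx = 67.8, Σy = 26.9, Σx² = 920.02, Σy² = 145.87, Σxy = 364.37
nΣxy − ΣxΣy = 1821.85 − 1823.82 = -1.97
nΣx² − (Σx)² = 4600.1 − 4596.84 = 3.26; nΣy² − (Σy)² = 729.35 − 723.61 = 5.74
r = -1.97 / √(3.26 × 5.74) = -1.97 / 4.3258 ≈ -0.455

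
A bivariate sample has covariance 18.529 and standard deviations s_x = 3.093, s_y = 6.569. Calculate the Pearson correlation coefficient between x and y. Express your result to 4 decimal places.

0.9120

r = Cov(x,y) / (s_x · s_y) = 18.529 / (3.093 × 6.569)
  = 18.529 / 20.3179 ≈ 0.9120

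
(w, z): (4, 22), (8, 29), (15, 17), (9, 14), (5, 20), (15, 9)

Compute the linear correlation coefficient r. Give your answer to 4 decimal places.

-0.6095

n = 6, Σw = 56, Σz = 111, Σw² = 636, Σz² = 2291, Σwz = 936
nΣwz − ΣwΣz = 5616 − 6216 = -600
nΣw² − (Σw)² = 3816 − 3136 = 680; nΣz² − (Σz)² = 13746 − 12321 = 1425
r = -600 / √(680 × 1425) = -600 / 984.3780 ≈ -0.6095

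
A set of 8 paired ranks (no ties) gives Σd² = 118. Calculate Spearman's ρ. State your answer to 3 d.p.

-0.405

ρ = 1 − 6Σd² / [n(n²−1)] = 1 − 6×118 / (8×63)
  = 1 − 708/504 = 1 − 1.4048 ≈ -0.405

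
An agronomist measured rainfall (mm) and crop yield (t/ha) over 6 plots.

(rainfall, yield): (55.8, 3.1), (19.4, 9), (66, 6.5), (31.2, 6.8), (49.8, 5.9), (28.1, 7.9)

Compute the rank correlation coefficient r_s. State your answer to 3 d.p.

-0.829

Rank rainfall: 5, 1, 6, 3, 4, 2
Rank yield: 1, 6, 3, 4, 2, 5
d = rank(rainfall) − rank(yield): 4, -5, 3, -1, 2, -3; Σd² = 64
ρ = 1 − 6Σd² / [n(n²−1)] = 1 − 6×64 / (6×35) = 1 − 384/210 ≈ -0.829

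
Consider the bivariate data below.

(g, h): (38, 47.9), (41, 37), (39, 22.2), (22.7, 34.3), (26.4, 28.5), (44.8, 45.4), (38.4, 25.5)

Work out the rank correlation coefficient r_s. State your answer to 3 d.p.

0.143

Rank g: 3, 6, 5, 1, 2, 7, 4
Rank h: 7, 5, 1, 4, 3, 6, 2
d = rank(g) − rank(h): -4, 1, 4, -3, -1, 1, 2; Σd² = 48
ρ = 1 − 6Σd² / [n(n²−1)] = 1 − 6×48 / (7×48) = 1 − 288/336 ≈ 0.143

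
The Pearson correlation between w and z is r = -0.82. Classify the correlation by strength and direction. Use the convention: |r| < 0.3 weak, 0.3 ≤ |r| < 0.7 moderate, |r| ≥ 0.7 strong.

strong negative

r = -0.82 < 0 so the relationship is negative.
|r| = 0.82, which falls in the strong range.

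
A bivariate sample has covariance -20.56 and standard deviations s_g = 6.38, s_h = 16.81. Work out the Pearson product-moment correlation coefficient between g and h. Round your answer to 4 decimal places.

-0.1917

r = Cov(g,h) / (s_g · s_h) = -20.56 / (6.38 × 16.81)
  = -20.56 / 107.2478 ≈ -0.1917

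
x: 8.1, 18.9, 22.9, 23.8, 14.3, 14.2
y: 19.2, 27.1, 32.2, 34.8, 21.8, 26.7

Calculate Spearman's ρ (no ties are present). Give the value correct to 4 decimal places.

0.9429

Rank x: 1, 4, 5, 6, 3, 2
Rank y: 1, 4, 5, 6, 2, 3
d = rank(x) − rank(y): 0, 0, 0, 0, 1, -1; Σd² = 2
ρ = 1 − 6Σd² / [n(n²−1)] = 1 − 6×2 / (6×35) = 1 − 12/210 ≈ 0.9429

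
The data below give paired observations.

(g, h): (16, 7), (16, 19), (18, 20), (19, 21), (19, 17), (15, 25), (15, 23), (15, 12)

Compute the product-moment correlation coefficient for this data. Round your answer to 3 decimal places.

n = 8, Σg = 133, Σh = 144, Σg² = 2233, Σh² = 2838, Σgh = 2398
nΣgh − ΣgΣh = 19184 − 19152 = 32
nΣg² − (Σg)² = 17864 − 17689 = 175; nΣh² − (Σh)² = 22704 − 20736 = 1968
r = 32 / √(175 × 1968) = 32 / 586.8560 ≈ 0.055

0.055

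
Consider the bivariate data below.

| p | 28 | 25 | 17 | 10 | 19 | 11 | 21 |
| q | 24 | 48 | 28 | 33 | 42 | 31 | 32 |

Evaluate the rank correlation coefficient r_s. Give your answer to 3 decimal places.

-0.071

Rank p: 7, 6, 3, 1, 4, 2, 5
Rank q: 1, 7, 2, 5, 6, 3, 4
d = rank(p) − rank(q): 6, -1, 1, -4, -2, -1, 1; Σd² = 60
ρ = 1 − 6Σd² / [n(n²−1)] = 1 − 6×60 / (7×48) = 1 − 360/336 ≈ -0.071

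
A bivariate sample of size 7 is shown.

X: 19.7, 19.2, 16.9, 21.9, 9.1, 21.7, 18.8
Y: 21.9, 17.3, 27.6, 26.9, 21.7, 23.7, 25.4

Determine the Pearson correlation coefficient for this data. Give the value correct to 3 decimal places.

0.181

n = 7, ΣX = 127.3, ΣY = 164.5, ΣX² = 2429.09, ΣY² = 3942.01, ΣXY = 3008.42
nΣXY − ΣXΣY = 21058.94 − 20940.85 = 118.09
nΣX² − (ΣX)² = 17003.63 − 16205.29 = 798.34; nΣY² − (ΣY)² = 27594.07 − 27060.25 = 533.82
r = 118.09 / √(798.34 × 533.82) = 118.09 / 652.8169 ≈ 0.181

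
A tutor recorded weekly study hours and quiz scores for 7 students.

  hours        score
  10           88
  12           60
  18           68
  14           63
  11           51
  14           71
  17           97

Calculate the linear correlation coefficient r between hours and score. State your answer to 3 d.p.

0.278

n = 7, Σx = 96, Σy = 498, Σx² = 1370, Σy² = 36988, Σxy = 6910
nΣxy − ΣxΣy = 48370 − 47808 = 562
nΣx² − (Σx)² = 9590 − 9216 = 374; nΣy² − (Σy)² = 258916 − 248004 = 10912
r = 562 / √(374 × 10912) = 562 / 2020.1703 ≈ 0.278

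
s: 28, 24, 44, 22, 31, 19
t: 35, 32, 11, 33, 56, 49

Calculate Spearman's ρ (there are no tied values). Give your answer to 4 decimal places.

Rank s: 4, 3, 6, 2, 5, 1
Rank t: 4, 2, 1, 3, 6, 5
d = rank(s) − rank(t): 0, 1, 5, -1, -1, -4; Σd² = 44
ρ = 1 − 6Σd² / [n(n²−1)] = 1 − 6×44 / (6×35) = 1 − 264/210 ≈ -0.2571

-0.2571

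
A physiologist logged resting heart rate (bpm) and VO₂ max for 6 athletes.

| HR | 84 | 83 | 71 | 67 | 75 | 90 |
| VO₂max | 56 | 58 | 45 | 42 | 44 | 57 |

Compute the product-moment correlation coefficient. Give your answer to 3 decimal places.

0.928

n = 6, Σx = 470, Σy = 302, Σx² = 37200, Σy² = 15474, Σxy = 23957
nΣxy − ΣxΣy = 143742 − 141940 = 1802
nΣx² − (Σx)² = 223200 − 220900 = 2300; nΣy² − (Σy)² = 92844 − 91204 = 1640
r = 1802 / √(2300 × 1640) = 1802 / 1942.1637 ≈ 0.928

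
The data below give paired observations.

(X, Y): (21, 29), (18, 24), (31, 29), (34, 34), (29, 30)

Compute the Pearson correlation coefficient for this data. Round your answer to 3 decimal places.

0.850

n = 5, ΣX = 133, ΣY = 146, ΣX² = 3723, ΣY² = 4314, ΣXY = 3966
nΣXY − ΣXΣY = 19830 − 19418 = 412
nΣX² − (ΣX)² = 18615 − 17689 = 926; nΣY² − (ΣY)² = 21570 − 21316 = 254
r = 412 / √(926 × 254) = 412 / 484.9784 ≈ 0.850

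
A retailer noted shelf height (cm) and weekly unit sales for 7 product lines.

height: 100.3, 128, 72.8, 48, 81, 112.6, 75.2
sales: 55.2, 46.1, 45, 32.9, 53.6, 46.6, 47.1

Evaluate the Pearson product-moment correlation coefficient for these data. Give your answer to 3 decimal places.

0.513

n = 7, Σx = 617.9, Σy = 326.5, Σx² = 58942.73, Σy² = 15542.59, Σxy = 29423.24
nΣxy − ΣxΣy = 205962.68 − 201744.35 = 4218.33
nΣx² − (Σx)² = 412599.11 − 381800.41 = 30798.7; nΣy² − (Σy)² = 108798.13 − 106602.25 = 2195.88
r = 4218.33 / √(30798.7 × 2195.88) = 4218.33 / 8223.7613 ≈ 0.513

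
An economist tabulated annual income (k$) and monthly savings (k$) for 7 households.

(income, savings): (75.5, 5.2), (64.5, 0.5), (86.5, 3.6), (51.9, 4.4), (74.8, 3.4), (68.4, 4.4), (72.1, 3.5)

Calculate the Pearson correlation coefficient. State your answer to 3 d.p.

0.094

n = 7, Σx = 493.7, Σy = 25, Σx² = 35508.37, Σy² = 102.78, Σxy = 1772.24
nΣxy − ΣxΣy = 12405.68 − 12342.5 = 63.18
nΣx² − (Σx)² = 248558.59 − 243739.69 = 4818.9; nΣy² − (Σy)² = 719.46 − 625 = 94.46
r = 63.18 / √(4818.9 × 94.46) = 63.18 / 674.6801 ≈ 0.094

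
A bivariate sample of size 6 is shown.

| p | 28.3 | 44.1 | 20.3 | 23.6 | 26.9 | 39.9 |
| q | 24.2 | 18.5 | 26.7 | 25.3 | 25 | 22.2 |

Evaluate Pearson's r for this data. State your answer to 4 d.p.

-0.9609

n = 6, Σp = 183.1, Σq = 141.9, Σp² = 6030.37, Σq² = 3398.71, Σpq = 4198.08
nΣpq − ΣpΣq = 25188.48 − 25981.89 = -793.41
nΣp² − (Σp)² = 36182.22 − 33525.61 = 2656.61; nΣq² − (Σq)² = 20392.26 − 20135.61 = 256.65
r = -793.41 / √(2656.61 × 256.65) = -793.41 / 825.7233 ≈ -0.9609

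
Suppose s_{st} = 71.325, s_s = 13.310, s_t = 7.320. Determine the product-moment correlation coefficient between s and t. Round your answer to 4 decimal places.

r = Cov(s,t) / (s_s · s_t) = 71.325 / (13.310 × 7.320)
  = 71.325 / 97.4292 ≈ 0.7321

0.7321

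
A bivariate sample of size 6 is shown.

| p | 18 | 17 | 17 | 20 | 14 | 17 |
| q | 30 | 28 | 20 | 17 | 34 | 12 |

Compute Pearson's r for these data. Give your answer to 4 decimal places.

n = 6, Σp = 103, Σq = 141, Σp² = 1787, Σq² = 3673, Σpq = 2376
nΣpq − ΣpΣq = 14256 − 14523 = -267
nΣp² − (Σp)² = 10722 − 10609 = 113; nΣq² − (Σq)² = 22038 − 19881 = 2157
r = -267 / √(113 × 2157) = -267 / 493.7013 ≈ -0.5408

-0.5408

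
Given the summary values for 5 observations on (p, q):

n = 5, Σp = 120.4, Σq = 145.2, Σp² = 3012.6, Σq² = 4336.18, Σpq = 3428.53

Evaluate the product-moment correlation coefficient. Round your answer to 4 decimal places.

r = (nΣpq − ΣpΣq) / √[(nΣp² − (Σp)²)(nΣq² − (Σq)²)]
Numerator: 5×3428.53 − 120.4×145.2 = -339.43
Denominator: √[(15063 − 14496.16)(21680.9 − 21083.04)] = √[566.84 × 597.86] = 582.1434
r = -339.43 / 582.1434 ≈ -0.5831

-0.5831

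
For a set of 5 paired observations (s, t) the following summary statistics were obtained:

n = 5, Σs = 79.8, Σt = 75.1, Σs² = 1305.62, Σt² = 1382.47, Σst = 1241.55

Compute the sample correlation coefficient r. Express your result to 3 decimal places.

0.476

r = (nΣst − ΣsΣt) / √[(nΣs² − (Σs)²)(nΣt² − (Σt)²)]
Numerator: 5×1241.55 − 79.8×75.1 = 214.77
Denominator: √[(6528.1 − 6368.04)(6912.35 − 5640.01)] = √[160.06 × 1272.34] = 451.2768
r = 214.77 / 451.2768 ≈ 0.476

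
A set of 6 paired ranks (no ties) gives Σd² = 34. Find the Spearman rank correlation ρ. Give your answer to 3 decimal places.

0.029

ρ = 1 − 6Σd² / [n(n²−1)] = 1 − 6×34 / (6×35)
  = 1 − 204/210 = 1 − 0.9714 ≈ 0.029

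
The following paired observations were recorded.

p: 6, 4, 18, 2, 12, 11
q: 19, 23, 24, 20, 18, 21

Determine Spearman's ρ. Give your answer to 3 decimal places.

Rank p: 3, 2, 6, 1, 5, 4
Rank q: 2, 5, 6, 3, 1, 4
d = rank(p) − rank(q): 1, -3, 0, -2, 4, 0; Σd² = 30
ρ = 1 − 6Σd² / [n(n²−1)] = 1 − 6×30 / (6×35) = 1 − 180/210 ≈ 0.143

0.143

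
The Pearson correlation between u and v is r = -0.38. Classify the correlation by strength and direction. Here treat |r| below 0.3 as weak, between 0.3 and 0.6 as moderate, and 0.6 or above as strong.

moderate negative

r = -0.38 < 0 so the relationship is negative.
|r| = 0.38, which falls in the moderate range.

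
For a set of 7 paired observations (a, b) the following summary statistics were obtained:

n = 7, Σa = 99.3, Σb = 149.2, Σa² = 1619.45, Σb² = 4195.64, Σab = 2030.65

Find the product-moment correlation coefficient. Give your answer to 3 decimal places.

-0.186

r = (nΣab − ΣaΣb) / √[(nΣa² − (Σa)²)(nΣb² − (Σb)²)]
Numerator: 7×2030.65 − 99.3×149.2 = -601.01
Denominator: √[(11336.15 − 9860.49)(29369.48 − 22260.64)] = √[1475.66 × 7108.84] = 3238.8626
r = -601.01 / 3238.8626 ≈ -0.186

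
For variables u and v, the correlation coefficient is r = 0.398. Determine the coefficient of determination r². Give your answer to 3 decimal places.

r² = (0.398)² = 0.158

0.158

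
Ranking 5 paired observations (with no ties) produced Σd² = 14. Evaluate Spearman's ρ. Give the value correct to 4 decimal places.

ρ = 1 − 6Σd² / [n(n²−1)] = 1 − 6×14 / (5×24)
  = 1 − 84/120 = 1 − 0.70000 ≈ 0.3000

0.3000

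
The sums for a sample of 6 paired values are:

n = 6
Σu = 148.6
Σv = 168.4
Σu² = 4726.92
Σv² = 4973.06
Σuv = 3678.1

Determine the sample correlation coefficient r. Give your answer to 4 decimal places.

r = (nΣuv − ΣuΣv) / √[(nΣu² − (Σu)²)(nΣv² − (Σv)²)]
Numerator: 6×3678.1 − 148.6×168.4 = -2955.64
Denominator: √[(28361.52 − 22081.96)(29838.36 − 28358.56)] = √[6279.56 × 1479.8] = 3048.3590
r = -2955.64 / 3048.3590 ≈ -0.9696

-0.9696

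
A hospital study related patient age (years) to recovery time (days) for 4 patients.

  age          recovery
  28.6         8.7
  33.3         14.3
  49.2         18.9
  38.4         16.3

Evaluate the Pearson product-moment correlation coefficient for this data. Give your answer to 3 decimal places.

n = 4, Σx = 149.5, Σy = 58.2, Σx² = 5822.05, Σy² = 903.08, Σxy = 2280.81
nΣxy − ΣxΣy = 9123.24 − 8700.9 = 422.34
nΣx² − (Σx)² = 23288.2 − 22350.25 = 937.95; nΣy² − (Σy)² = 3612.32 − 3387.24 = 225.08
r = 422.34 / √(937.95 × 225.08) = 422.34 / 459.4712 ≈ 0.919

0.919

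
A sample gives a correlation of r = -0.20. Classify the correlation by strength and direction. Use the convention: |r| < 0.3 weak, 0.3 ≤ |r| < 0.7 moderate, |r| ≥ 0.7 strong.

r = -0.20 < 0 so the relationship is negative.
|r| = 0.20, which falls in the weak range.

weak negative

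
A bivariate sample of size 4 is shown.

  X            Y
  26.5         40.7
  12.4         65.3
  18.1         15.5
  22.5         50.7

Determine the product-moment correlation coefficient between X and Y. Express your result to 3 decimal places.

n = 4, ΣX = 79.5, ΣY = 172.2, ΣX² = 1689.87, ΣY² = 8731.32, ΣXY = 3309.57
nΣXY − ΣXΣY = 13238.28 − 13689.9 = -451.62
nΣX² − (ΣX)² = 6759.48 − 6320.25 = 439.23; nΣY² − (ΣY)² = 34925.28 − 29652.84 = 5272.44
r = -451.62 / √(439.23 × 5272.44) = -451.62 / 1521.7798 ≈ -0.297

-0.297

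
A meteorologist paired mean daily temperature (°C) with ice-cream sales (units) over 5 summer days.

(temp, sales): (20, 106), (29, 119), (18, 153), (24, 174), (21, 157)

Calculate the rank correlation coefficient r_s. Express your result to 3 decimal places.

0.200

Rank temp: 2, 5, 1, 4, 3
Rank sales: 1, 2, 3, 5, 4
d = rank(temp) − rank(sales): 1, 3, -2, -1, -1; Σd² = 16
ρ = 1 − 6Σd² / [n(n²−1)] = 1 − 6×16 / (5×24) = 1 − 96/120 ≈ 0.200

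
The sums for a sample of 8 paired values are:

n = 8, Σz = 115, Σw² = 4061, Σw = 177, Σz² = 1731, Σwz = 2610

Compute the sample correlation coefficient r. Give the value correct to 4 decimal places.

r = (nΣwz − ΣwΣz) / √[(nΣw² − (Σw)²)(nΣz² − (Σz)²)]
Numerator: 8×2610 − 177×115 = 525
Denominator: √[(32488 − 31329)(13848 − 13225)] = √[1159 × 623] = 849.7394
r = 525 / 849.7394 ≈ 0.6178

0.6178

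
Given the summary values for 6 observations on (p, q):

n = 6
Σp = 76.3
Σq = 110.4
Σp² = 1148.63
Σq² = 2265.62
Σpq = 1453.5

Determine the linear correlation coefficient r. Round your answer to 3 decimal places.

0.243

r = (nΣpq − ΣpΣq) / √[(nΣp² − (Σp)²)(nΣq² − (Σq)²)]
Numerator: 6×1453.5 − 76.3×110.4 = 297.48
Denominator: √[(6891.78 − 5821.69)(13593.72 − 12188.16)] = √[1070.09 × 1405.56] = 1226.4076
r = 297.48 / 1226.4076 ≈ 0.243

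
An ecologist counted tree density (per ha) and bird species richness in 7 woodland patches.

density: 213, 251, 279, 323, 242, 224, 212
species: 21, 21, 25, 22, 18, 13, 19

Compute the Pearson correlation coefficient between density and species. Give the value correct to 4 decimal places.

n = 7, Σx = 1744, Σy = 139, Σx² = 444224, Σy² = 2845, Σxy = 35121
nΣxy − ΣxΣy = 245847 − 242416 = 3431
nΣx² − (Σx)² = 3109568 − 3041536 = 68032; nΣy² − (Σy)² = 19915 − 19321 = 594
r = 3431 / √(68032 × 594) = 3431 / 6356.9653 ≈ 0.5397

0.5397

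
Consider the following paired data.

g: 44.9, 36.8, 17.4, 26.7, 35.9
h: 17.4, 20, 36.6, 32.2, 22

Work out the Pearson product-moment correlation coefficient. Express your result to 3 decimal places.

n = 5, Σg = 161.7, Σh = 128.2, Σg² = 5674.71, Σh² = 3563.16, Σgh = 3803.64
nΣgh − ΣgΣh = 19018.2 − 20729.94 = -1711.74
nΣg² − (Σg)² = 28373.55 − 26146.89 = 2226.66; nΣh² − (Σh)² = 17815.8 − 16435.24 = 1380.56
r = -1711.74 / √(2226.66 × 1380.56) = -1711.74 / 1753.2934 ≈ -0.976

-0.976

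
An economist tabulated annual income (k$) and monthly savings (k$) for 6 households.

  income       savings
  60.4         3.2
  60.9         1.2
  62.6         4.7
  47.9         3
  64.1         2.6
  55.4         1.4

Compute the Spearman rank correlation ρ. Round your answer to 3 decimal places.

0.086

Rank income: 3, 4, 5, 1, 6, 2
Rank savings: 5, 1, 6, 4, 3, 2
d = rank(income) − rank(savings): -2, 3, -1, -3, 3, 0; Σd² = 32
ρ = 1 − 6Σd² / [n(n²−1)] = 1 − 6×32 / (6×35) = 1 − 192/210 ≈ 0.086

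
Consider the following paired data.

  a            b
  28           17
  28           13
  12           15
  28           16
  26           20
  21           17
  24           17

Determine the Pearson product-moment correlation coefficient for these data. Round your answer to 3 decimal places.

n = 7, Σa = 167, Σb = 115, Σa² = 4189, Σb² = 1917, Σab = 2753
nΣab − ΣaΣb = 19271 − 19205 = 66
nΣa² − (Σa)² = 29323 − 27889 = 1434; nΣb² − (Σb)² = 13419 − 13225 = 194
r = 66 / √(1434 × 194) = 66 / 527.4429 ≈ 0.125

0.125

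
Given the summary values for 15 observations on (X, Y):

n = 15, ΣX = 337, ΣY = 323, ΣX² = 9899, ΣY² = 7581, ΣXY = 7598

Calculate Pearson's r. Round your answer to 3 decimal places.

0.283

r = (nΣXY − ΣXΣY) / √[(nΣX² − (ΣX)²)(nΣY² − (ΣY)²)]
Numerator: 15×7598 − 337×323 = 5119
Denominator: √[(148485 − 113569)(113715 − 104329)] = √[34916 × 9386] = 18103.0819
r = 5119 / 18103.0819 ≈ 0.283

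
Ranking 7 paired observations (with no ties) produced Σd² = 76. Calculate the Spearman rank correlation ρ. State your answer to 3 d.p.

-0.357

ρ = 1 − 6Σd² / [n(n²−1)] = 1 − 6×76 / (7×48)
  = 1 − 456/336 = 1 − 1.3571 ≈ -0.357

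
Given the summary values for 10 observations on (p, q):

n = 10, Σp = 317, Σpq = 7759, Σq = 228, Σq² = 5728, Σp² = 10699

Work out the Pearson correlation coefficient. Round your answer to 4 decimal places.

r = (nΣpq − ΣpΣq) / √[(nΣp² − (Σp)²)(nΣq² − (Σq)²)]
Numerator: 10×7759 − 317×228 = 5314
Denominator: √[(106990 − 100489)(57280 − 51984)] = √[6501 × 5296] = 5867.6483
r = 5314 / 5867.6483 ≈ 0.9056

0.9056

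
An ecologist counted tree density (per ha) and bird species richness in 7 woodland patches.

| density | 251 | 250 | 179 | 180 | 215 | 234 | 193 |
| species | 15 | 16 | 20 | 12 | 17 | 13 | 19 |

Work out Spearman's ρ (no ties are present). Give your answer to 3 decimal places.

Rank density: 7, 6, 1, 2, 4, 5, 3
Rank species: 3, 4, 7, 1, 5, 2, 6
d = rank(density) − rank(species): 4, 2, -6, 1, -1, 3, -3; Σd² = 76
ρ = 1 − 6Σd² / [n(n²−1)] = 1 − 6×76 / (7×48) = 1 − 456/336 ≈ -0.357

-0.357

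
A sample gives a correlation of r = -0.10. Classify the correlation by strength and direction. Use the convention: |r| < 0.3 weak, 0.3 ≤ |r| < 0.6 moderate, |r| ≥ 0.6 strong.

weak negative

r = -0.10 < 0 so the relationship is negative.
|r| = 0.10, which falls in the weak range.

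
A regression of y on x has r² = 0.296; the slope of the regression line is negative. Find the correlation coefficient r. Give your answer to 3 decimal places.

|r| = √0.296 = 0.544
The association is negative, so r = −0.544.

-0.544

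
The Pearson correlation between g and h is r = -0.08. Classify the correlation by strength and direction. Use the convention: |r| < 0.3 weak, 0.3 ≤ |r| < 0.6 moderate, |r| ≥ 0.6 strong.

r = -0.08 < 0 so the relationship is negative.
|r| = 0.08, which falls in the weak range.

weak negative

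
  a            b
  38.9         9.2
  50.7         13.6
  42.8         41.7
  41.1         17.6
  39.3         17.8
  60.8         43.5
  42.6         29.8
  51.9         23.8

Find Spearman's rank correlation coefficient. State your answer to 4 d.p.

Rank a: 1, 6, 5, 3, 2, 8, 4, 7
Rank b: 1, 2, 7, 3, 4, 8, 6, 5
d = rank(a) − rank(b): 0, 4, -2, 0, -2, 0, -2, 2; Σd² = 32
ρ = 1 − 6Σd² / [n(n²−1)] = 1 − 6×32 / (8×63) = 1 − 192/504 ≈ 0.6190

0.6190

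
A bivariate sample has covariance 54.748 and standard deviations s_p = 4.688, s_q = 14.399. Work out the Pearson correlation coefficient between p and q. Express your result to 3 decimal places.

0.811

r = Cov(p,q) / (s_p · s_q) = 54.748 / (4.688 × 14.399)
  = 54.748 / 67.5025 ≈ 0.811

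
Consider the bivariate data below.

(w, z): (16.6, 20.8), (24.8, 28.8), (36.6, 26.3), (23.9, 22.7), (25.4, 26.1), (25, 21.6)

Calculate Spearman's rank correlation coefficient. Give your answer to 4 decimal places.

0.5429

Rank w: 1, 3, 6, 2, 5, 4
Rank z: 1, 6, 5, 3, 4, 2
d = rank(w) − rank(z): 0, -3, 1, -1, 1, 2; Σd² = 16
ρ = 1 − 6Σd² / [n(n²−1)] = 1 − 6×16 / (6×35) = 1 − 96/210 ≈ 0.5429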